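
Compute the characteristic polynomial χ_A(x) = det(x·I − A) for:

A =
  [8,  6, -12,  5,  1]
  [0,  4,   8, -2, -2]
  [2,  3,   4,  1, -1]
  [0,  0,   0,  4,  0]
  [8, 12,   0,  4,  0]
x^5 - 20*x^4 + 160*x^3 - 640*x^2 + 1280*x - 1024

Expanding det(x·I − A) (e.g. by cofactor expansion or by noting that A is similar to its Jordan form J, which has the same characteristic polynomial as A) gives
  χ_A(x) = x^5 - 20*x^4 + 160*x^3 - 640*x^2 + 1280*x - 1024
which factors as (x - 4)^5. The eigenvalues (with algebraic multiplicities) are λ = 4 with multiplicity 5.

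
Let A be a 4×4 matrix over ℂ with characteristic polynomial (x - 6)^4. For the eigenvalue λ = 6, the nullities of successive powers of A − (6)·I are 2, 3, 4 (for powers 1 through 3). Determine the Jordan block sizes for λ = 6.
Block sizes for λ = 6: [3, 1]

From the dimensions of kernels of powers, the number of Jordan blocks of size at least j is d_j − d_{j−1} where d_j = dim ker(N^j) (with d_0 = 0). Computing the differences gives [2, 1, 1].
The number of blocks of size exactly k is (#blocks of size ≥ k) − (#blocks of size ≥ k + 1), so the partition is: 1 block(s) of size 1, 1 block(s) of size 3.
In nonincreasing order the block sizes are [3, 1].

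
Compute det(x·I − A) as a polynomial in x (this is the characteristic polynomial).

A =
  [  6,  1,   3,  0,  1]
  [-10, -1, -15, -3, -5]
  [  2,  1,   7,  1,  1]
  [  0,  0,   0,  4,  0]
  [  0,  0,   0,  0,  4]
x^5 - 20*x^4 + 160*x^3 - 640*x^2 + 1280*x - 1024

Expanding det(x·I − A) (e.g. by cofactor expansion or by noting that A is similar to its Jordan form J, which has the same characteristic polynomial as A) gives
  χ_A(x) = x^5 - 20*x^4 + 160*x^3 - 640*x^2 + 1280*x - 1024
which factors as (x - 4)^5. The eigenvalues (with algebraic multiplicities) are λ = 4 with multiplicity 5.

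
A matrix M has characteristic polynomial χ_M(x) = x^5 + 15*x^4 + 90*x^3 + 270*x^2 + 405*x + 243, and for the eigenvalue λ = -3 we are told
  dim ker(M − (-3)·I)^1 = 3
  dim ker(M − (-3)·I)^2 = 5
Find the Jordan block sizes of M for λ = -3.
Block sizes for λ = -3: [2, 2, 1]

From the dimensions of kernels of powers, the number of Jordan blocks of size at least j is d_j − d_{j−1} where d_j = dim ker(N^j) (with d_0 = 0). Computing the differences gives [3, 2].
The number of blocks of size exactly k is (#blocks of size ≥ k) − (#blocks of size ≥ k + 1), so the partition is: 1 block(s) of size 1, 2 block(s) of size 2.
In nonincreasing order the block sizes are [2, 2, 1].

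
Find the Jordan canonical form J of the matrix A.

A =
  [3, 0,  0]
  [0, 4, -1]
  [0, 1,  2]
J_2(3) ⊕ J_1(3)

The characteristic polynomial is
  det(x·I − A) = x^3 - 9*x^2 + 27*x - 27 = (x - 3)^3

Eigenvalues and multiplicities (the geometric multiplicity of λ is n − rank(A − λI), which equals the number of Jordan blocks for λ):
  λ = 3: algebraic multiplicity = 3, geometric multiplicity = 2

Determining the block sizes for each eigenvalue:
  λ = 3: 2 blocks summing to 3 forces exactly one block of size 2 and the rest size 1 → block sizes [2, 1]

Assembling the blocks gives a Jordan form
J =
  [3, 1, 0]
  [0, 3, 0]
  [0, 0, 3]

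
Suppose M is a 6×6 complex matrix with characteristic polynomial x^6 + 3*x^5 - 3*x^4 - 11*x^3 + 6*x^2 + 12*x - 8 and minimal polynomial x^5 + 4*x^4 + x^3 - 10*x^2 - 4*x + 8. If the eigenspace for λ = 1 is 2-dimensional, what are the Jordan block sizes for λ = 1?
Block sizes for λ = 1: [2, 1]

Step 1 — from the characteristic polynomial, algebraic multiplicity of λ = 1 is 3. From dim ker(M − (1)·I) = 2, there are exactly 2 Jordan blocks for λ = 1.
Step 2 — from the minimal polynomial, the factor (x − 1)^2 tells us the largest block for λ = 1 has size 2.
Step 3 — with total size 3, 2 blocks, and largest block 2, the block sizes (in nonincreasing order) are [2, 1].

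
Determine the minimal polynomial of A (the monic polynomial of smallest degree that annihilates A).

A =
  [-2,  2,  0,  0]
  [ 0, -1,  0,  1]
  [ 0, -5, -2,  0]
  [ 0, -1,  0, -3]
x^3 + 6*x^2 + 12*x + 8

The characteristic polynomial is χ_A(x) = (x + 2)^4, so the eigenvalues are known. The minimal polynomial is
  m_A(x) = Π_λ (x − λ)^{k_λ}
where k_λ is the size of the *largest* Jordan block for λ (equivalently, the smallest k with (A − λI)^k v = 0 for every generalised eigenvector v of λ).

  λ = -2: largest Jordan block has size 3, contributing (x + 2)^3

So m_A(x) = (x + 2)^3 = x^3 + 6*x^2 + 12*x + 8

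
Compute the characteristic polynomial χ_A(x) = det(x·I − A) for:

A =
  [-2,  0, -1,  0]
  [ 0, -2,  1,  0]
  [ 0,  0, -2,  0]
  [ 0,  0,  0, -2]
x^4 + 8*x^3 + 24*x^2 + 32*x + 16

Expanding det(x·I − A) (e.g. by cofactor expansion or by noting that A is similar to its Jordan form J, which has the same characteristic polynomial as A) gives
  χ_A(x) = x^4 + 8*x^3 + 24*x^2 + 32*x + 16
which factors as (x + 2)^4. The eigenvalues (with algebraic multiplicities) are λ = -2 with multiplicity 4.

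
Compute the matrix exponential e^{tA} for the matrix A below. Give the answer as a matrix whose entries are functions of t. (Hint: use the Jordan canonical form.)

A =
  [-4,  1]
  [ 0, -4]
e^{tA} =
  [exp(-4*t), t*exp(-4*t)]
  [0, exp(-4*t)]

Strategy: write A = P · J · P⁻¹ where J is a Jordan canonical form, so e^{tA} = P · e^{tJ} · P⁻¹, and e^{tJ} can be computed block-by-block.

A has Jordan form
J =
  [-4,  1]
  [ 0, -4]
(up to reordering of blocks).

Per-block formulas:
  For a 2×2 Jordan block J_2(-4): exp(t · J_2(-4)) = e^(-4t)·(I + t·N), where N is the 2×2 nilpotent shift.

After assembling e^{tJ} and conjugating by P, we get:

e^{tA} =
  [exp(-4*t), t*exp(-4*t)]
  [0, exp(-4*t)]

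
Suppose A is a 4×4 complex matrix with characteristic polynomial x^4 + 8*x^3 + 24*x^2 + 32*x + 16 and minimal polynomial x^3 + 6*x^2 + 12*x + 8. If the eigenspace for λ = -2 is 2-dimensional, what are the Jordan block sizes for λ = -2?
Block sizes for λ = -2: [3, 1]

Step 1 — from the characteristic polynomial, algebraic multiplicity of λ = -2 is 4. From dim ker(A − (-2)·I) = 2, there are exactly 2 Jordan blocks for λ = -2.
Step 2 — from the minimal polynomial, the factor (x + 2)^3 tells us the largest block for λ = -2 has size 3.
Step 3 — with total size 4, 2 blocks, and largest block 3, the block sizes (in nonincreasing order) are [3, 1].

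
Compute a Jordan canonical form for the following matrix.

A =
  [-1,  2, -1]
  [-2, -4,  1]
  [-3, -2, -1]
J_3(-2)

The characteristic polynomial is
  det(x·I − A) = x^3 + 6*x^2 + 12*x + 8 = (x + 2)^3

Eigenvalues and multiplicities (the geometric multiplicity of λ is n − rank(A − λI), which equals the number of Jordan blocks for λ):
  λ = -2: algebraic multiplicity = 3, geometric multiplicity = 1

Determining the block sizes for each eigenvalue:
  λ = -2: one block (gm = 1), so the single block has size am = 3 → block sizes [3]

Assembling the blocks gives a Jordan form
J =
  [-2,  1,  0]
  [ 0, -2,  1]
  [ 0,  0, -2]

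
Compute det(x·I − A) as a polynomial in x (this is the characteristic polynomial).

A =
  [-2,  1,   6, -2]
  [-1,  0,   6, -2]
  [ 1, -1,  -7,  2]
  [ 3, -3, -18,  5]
x^4 + 4*x^3 + 6*x^2 + 4*x + 1

Expanding det(x·I − A) (e.g. by cofactor expansion or by noting that A is similar to its Jordan form J, which has the same characteristic polynomial as A) gives
  χ_A(x) = x^4 + 4*x^3 + 6*x^2 + 4*x + 1
which factors as (x + 1)^4. The eigenvalues (with algebraic multiplicities) are λ = -1 with multiplicity 4.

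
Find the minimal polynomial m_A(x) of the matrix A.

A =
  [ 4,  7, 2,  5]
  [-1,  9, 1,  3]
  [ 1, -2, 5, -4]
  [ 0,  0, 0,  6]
x^3 - 18*x^2 + 108*x - 216

The characteristic polynomial is χ_A(x) = (x - 6)^4, so the eigenvalues are known. The minimal polynomial is
  m_A(x) = Π_λ (x − λ)^{k_λ}
where k_λ is the size of the *largest* Jordan block for λ (equivalently, the smallest k with (A − λI)^k v = 0 for every generalised eigenvector v of λ).

  λ = 6: largest Jordan block has size 3, contributing (x − 6)^3

So m_A(x) = (x - 6)^3 = x^3 - 18*x^2 + 108*x - 216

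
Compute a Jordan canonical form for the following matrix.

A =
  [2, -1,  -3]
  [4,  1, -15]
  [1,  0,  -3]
J_3(0)

The characteristic polynomial is
  det(x·I − A) = x^3

Eigenvalues and multiplicities (the geometric multiplicity of λ is n − rank(A − λI), which equals the number of Jordan blocks for λ):
  λ = 0: algebraic multiplicity = 3, geometric multiplicity = 1

Determining the block sizes for each eigenvalue:
  λ = 0: one block (gm = 1), so the single block has size am = 3 → block sizes [3]

Assembling the blocks gives a Jordan form
J =
  [0, 1, 0]
  [0, 0, 1]
  [0, 0, 0]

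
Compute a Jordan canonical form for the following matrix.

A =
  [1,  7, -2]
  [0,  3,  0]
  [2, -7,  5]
J_2(3) ⊕ J_1(3)

The characteristic polynomial is
  det(x·I − A) = x^3 - 9*x^2 + 27*x - 27 = (x - 3)^3

Eigenvalues and multiplicities (the geometric multiplicity of λ is n − rank(A − λI), which equals the number of Jordan blocks for λ):
  λ = 3: algebraic multiplicity = 3, geometric multiplicity = 2

Determining the block sizes for each eigenvalue:
  λ = 3: 2 blocks summing to 3 forces exactly one block of size 2 and the rest size 1 → block sizes [2, 1]

Assembling the blocks gives a Jordan form
J =
  [3, 1, 0]
  [0, 3, 0]
  [0, 0, 3]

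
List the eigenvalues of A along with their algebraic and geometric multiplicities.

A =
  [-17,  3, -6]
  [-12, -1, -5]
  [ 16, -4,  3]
λ = -5: alg = 3, geom = 1

Step 1 — factor the characteristic polynomial to read off the algebraic multiplicities:
  χ_A(x) = (x + 5)^3

Step 2 — compute geometric multiplicities via the rank-nullity identity g(λ) = n − rank(A − λI):
  rank(A − (-5)·I) = 2, so dim ker(A − (-5)·I) = n − 2 = 1

Summary:
  λ = -5: algebraic multiplicity = 3, geometric multiplicity = 1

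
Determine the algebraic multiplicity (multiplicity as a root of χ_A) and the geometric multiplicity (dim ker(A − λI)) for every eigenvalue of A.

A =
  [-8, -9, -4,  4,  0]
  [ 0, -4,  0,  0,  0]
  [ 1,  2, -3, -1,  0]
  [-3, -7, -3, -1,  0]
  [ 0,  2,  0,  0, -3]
λ = -4: alg = 4, geom = 2; λ = -3: alg = 1, geom = 1

Step 1 — factor the characteristic polynomial to read off the algebraic multiplicities:
  χ_A(x) = (x + 3)*(x + 4)^4

Step 2 — compute geometric multiplicities via the rank-nullity identity g(λ) = n − rank(A − λI):
  rank(A − (-4)·I) = 3, so dim ker(A − (-4)·I) = n − 3 = 2
  rank(A − (-3)·I) = 4, so dim ker(A − (-3)·I) = n − 4 = 1

Summary:
  λ = -4: algebraic multiplicity = 4, geometric multiplicity = 2
  λ = -3: algebraic multiplicity = 1, geometric multiplicity = 1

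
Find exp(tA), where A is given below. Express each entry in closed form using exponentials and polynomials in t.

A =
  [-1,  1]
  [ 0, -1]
e^{tA} =
  [exp(-t), t*exp(-t)]
  [0, exp(-t)]

Strategy: write A = P · J · P⁻¹ where J is a Jordan canonical form, so e^{tA} = P · e^{tJ} · P⁻¹, and e^{tJ} can be computed block-by-block.

A has Jordan form
J =
  [-1,  1]
  [ 0, -1]
(up to reordering of blocks).

Per-block formulas:
  For a 2×2 Jordan block J_2(-1): exp(t · J_2(-1)) = e^(-1t)·(I + t·N), where N is the 2×2 nilpotent shift.

After assembling e^{tJ} and conjugating by P, we get:

e^{tA} =
  [exp(-t), t*exp(-t)]
  [0, exp(-t)]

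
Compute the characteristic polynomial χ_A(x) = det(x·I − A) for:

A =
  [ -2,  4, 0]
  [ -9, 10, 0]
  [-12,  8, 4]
x^3 - 12*x^2 + 48*x - 64

Expanding det(x·I − A) (e.g. by cofactor expansion or by noting that A is similar to its Jordan form J, which has the same characteristic polynomial as A) gives
  χ_A(x) = x^3 - 12*x^2 + 48*x - 64
which factors as (x - 4)^3. The eigenvalues (with algebraic multiplicities) are λ = 4 with multiplicity 3.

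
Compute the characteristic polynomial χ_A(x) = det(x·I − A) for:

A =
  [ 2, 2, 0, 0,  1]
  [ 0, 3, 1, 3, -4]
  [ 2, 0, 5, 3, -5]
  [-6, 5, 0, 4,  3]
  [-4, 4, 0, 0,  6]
x^5 - 20*x^4 + 160*x^3 - 640*x^2 + 1280*x - 1024

Expanding det(x·I − A) (e.g. by cofactor expansion or by noting that A is similar to its Jordan form J, which has the same characteristic polynomial as A) gives
  χ_A(x) = x^5 - 20*x^4 + 160*x^3 - 640*x^2 + 1280*x - 1024
which factors as (x - 4)^5. The eigenvalues (with algebraic multiplicities) are λ = 4 with multiplicity 5.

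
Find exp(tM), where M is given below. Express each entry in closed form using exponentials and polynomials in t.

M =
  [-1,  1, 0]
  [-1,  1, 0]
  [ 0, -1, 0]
e^{tM} =
  [1 - t, t, 0]
  [-t, t + 1, 0]
  [t^2/2, -t^2/2 - t, 1]

Strategy: write M = P · J · P⁻¹ where J is a Jordan canonical form, so e^{tM} = P · e^{tJ} · P⁻¹, and e^{tJ} can be computed block-by-block.

M has Jordan form
J =
  [0, 1, 0]
  [0, 0, 1]
  [0, 0, 0]
(up to reordering of blocks).

Per-block formulas:
  For a 3×3 Jordan block J_3(0): exp(t · J_3(0)) = e^(0t)·(I + t·N + (t^2/2)·N^2), where N is the 3×3 nilpotent shift.

After assembling e^{tJ} and conjugating by P, we get:

e^{tM} =
  [1 - t, t, 0]
  [-t, t + 1, 0]
  [t^2/2, -t^2/2 - t, 1]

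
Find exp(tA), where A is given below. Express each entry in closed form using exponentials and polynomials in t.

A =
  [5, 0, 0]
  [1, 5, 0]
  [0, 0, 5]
e^{tA} =
  [exp(5*t), 0, 0]
  [t*exp(5*t), exp(5*t), 0]
  [0, 0, exp(5*t)]

Strategy: write A = P · J · P⁻¹ where J is a Jordan canonical form, so e^{tA} = P · e^{tJ} · P⁻¹, and e^{tJ} can be computed block-by-block.

A has Jordan form
J =
  [5, 1, 0]
  [0, 5, 0]
  [0, 0, 5]
(up to reordering of blocks).

Per-block formulas:
  For a 2×2 Jordan block J_2(5): exp(t · J_2(5)) = e^(5t)·(I + t·N), where N is the 2×2 nilpotent shift.
  For a 1×1 block at λ = 5: exp(t · [5]) = [e^(5t)].

After assembling e^{tJ} and conjugating by P, we get:

e^{tA} =
  [exp(5*t), 0, 0]
  [t*exp(5*t), exp(5*t), 0]
  [0, 0, exp(5*t)]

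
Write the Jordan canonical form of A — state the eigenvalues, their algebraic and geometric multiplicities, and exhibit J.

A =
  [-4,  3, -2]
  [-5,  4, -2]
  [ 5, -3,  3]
J_2(1) ⊕ J_1(1)

The characteristic polynomial is
  det(x·I − A) = x^3 - 3*x^2 + 3*x - 1 = (x - 1)^3

Eigenvalues and multiplicities (the geometric multiplicity of λ is n − rank(A − λI), which equals the number of Jordan blocks for λ):
  λ = 1: algebraic multiplicity = 3, geometric multiplicity = 2

Determining the block sizes for each eigenvalue:
  λ = 1: 2 blocks summing to 3 forces exactly one block of size 2 and the rest size 1 → block sizes [2, 1]

Assembling the blocks gives a Jordan form
J =
  [1, 1, 0]
  [0, 1, 0]
  [0, 0, 1]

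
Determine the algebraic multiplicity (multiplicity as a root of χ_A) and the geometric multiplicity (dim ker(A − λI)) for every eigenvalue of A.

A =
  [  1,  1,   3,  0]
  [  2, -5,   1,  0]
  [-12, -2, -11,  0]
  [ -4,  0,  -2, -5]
λ = -5: alg = 4, geom = 2

Step 1 — factor the characteristic polynomial to read off the algebraic multiplicities:
  χ_A(x) = (x + 5)^4

Step 2 — compute geometric multiplicities via the rank-nullity identity g(λ) = n − rank(A − λI):
  rank(A − (-5)·I) = 2, so dim ker(A − (-5)·I) = n − 2 = 2

Summary:
  λ = -5: algebraic multiplicity = 4, geometric multiplicity = 2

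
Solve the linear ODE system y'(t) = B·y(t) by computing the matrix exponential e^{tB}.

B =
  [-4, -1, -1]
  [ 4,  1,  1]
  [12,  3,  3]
e^{tB} =
  [1 - 4*t, -t, -t]
  [4*t, t + 1, t]
  [12*t, 3*t, 3*t + 1]

Strategy: write B = P · J · P⁻¹ where J is a Jordan canonical form, so e^{tB} = P · e^{tJ} · P⁻¹, and e^{tJ} can be computed block-by-block.

B has Jordan form
J =
  [0, 1, 0]
  [0, 0, 0]
  [0, 0, 0]
(up to reordering of blocks).

Per-block formulas:
  For a 2×2 Jordan block J_2(0): exp(t · J_2(0)) = e^(0t)·(I + t·N), where N is the 2×2 nilpotent shift.
  For a 1×1 block at λ = 0: exp(t · [0]) = [e^(0t)].

After assembling e^{tJ} and conjugating by P, we get:

e^{tB} =
  [1 - 4*t, -t, -t]
  [4*t, t + 1, t]
  [12*t, 3*t, 3*t + 1]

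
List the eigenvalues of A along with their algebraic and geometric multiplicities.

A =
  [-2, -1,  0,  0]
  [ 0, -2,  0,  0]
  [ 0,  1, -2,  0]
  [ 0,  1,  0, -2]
λ = -2: alg = 4, geom = 3

Step 1 — factor the characteristic polynomial to read off the algebraic multiplicities:
  χ_A(x) = (x + 2)^4

Step 2 — compute geometric multiplicities via the rank-nullity identity g(λ) = n − rank(A − λI):
  rank(A − (-2)·I) = 1, so dim ker(A − (-2)·I) = n − 1 = 3

Summary:
  λ = -2: algebraic multiplicity = 4, geometric multiplicity = 3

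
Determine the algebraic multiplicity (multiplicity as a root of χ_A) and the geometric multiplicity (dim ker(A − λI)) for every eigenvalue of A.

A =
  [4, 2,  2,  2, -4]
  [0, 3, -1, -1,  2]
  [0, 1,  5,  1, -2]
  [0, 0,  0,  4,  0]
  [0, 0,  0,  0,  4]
λ = 4: alg = 5, geom = 4

Step 1 — factor the characteristic polynomial to read off the algebraic multiplicities:
  χ_A(x) = (x - 4)^5

Step 2 — compute geometric multiplicities via the rank-nullity identity g(λ) = n − rank(A − λI):
  rank(A − (4)·I) = 1, so dim ker(A − (4)·I) = n − 1 = 4

Summary:
  λ = 4: algebraic multiplicity = 5, geometric multiplicity = 4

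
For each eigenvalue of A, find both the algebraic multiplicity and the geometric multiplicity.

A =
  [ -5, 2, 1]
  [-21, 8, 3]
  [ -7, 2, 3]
λ = 2: alg = 3, geom = 2

Step 1 — factor the characteristic polynomial to read off the algebraic multiplicities:
  χ_A(x) = (x - 2)^3

Step 2 — compute geometric multiplicities via the rank-nullity identity g(λ) = n − rank(A − λI):
  rank(A − (2)·I) = 1, so dim ker(A − (2)·I) = n − 1 = 2

Summary:
  λ = 2: algebraic multiplicity = 3, geometric multiplicity = 2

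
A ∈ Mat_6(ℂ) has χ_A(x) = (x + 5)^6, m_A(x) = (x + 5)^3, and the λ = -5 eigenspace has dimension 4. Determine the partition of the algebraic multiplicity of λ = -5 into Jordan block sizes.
Block sizes for λ = -5: [3, 1, 1, 1]

Step 1 — from the characteristic polynomial, algebraic multiplicity of λ = -5 is 6. From dim ker(A − (-5)·I) = 4, there are exactly 4 Jordan blocks for λ = -5.
Step 2 — from the minimal polynomial, the factor (x + 5)^3 tells us the largest block for λ = -5 has size 3.
Step 3 — with total size 6, 4 blocks, and largest block 3, the block sizes (in nonincreasing order) are [3, 1, 1, 1].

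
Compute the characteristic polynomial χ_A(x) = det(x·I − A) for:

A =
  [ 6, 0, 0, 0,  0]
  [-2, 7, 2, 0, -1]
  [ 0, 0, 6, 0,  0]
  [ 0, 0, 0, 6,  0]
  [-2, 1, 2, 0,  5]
x^5 - 30*x^4 + 360*x^3 - 2160*x^2 + 6480*x - 7776

Expanding det(x·I − A) (e.g. by cofactor expansion or by noting that A is similar to its Jordan form J, which has the same characteristic polynomial as A) gives
  χ_A(x) = x^5 - 30*x^4 + 360*x^3 - 2160*x^2 + 6480*x - 7776
which factors as (x - 6)^5. The eigenvalues (with algebraic multiplicities) are λ = 6 with multiplicity 5.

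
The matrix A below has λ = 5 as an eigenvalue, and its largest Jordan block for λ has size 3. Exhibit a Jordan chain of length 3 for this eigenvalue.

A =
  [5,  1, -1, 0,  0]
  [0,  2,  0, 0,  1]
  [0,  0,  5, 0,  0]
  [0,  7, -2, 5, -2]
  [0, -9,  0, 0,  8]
A Jordan chain for λ = 5 of length 3:
v_1 = (-3, 0, 0, -3, 0)ᵀ
v_2 = (1, -3, 0, 7, -9)ᵀ
v_3 = (0, 1, 0, 0, 0)ᵀ

Let N = A − (5)·I. We want v_3 with N^3 v_3 = 0 but N^2 v_3 ≠ 0; then v_{j-1} := N · v_j for j = 3, …, 2.

Pick v_3 = (0, 1, 0, 0, 0)ᵀ.
Then v_2 = N · v_3 = (1, -3, 0, 7, -9)ᵀ.
Then v_1 = N · v_2 = (-3, 0, 0, -3, 0)ᵀ.

Sanity check: (A − (5)·I) v_1 = (0, 0, 0, 0, 0)ᵀ = 0. ✓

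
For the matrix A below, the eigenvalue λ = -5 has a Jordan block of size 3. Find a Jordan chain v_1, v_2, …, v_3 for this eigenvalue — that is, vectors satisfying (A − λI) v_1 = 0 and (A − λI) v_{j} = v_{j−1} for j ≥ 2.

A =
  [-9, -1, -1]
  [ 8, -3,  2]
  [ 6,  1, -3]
A Jordan chain for λ = -5 of length 3:
v_1 = (2, -4, -4)ᵀ
v_2 = (-4, 8, 6)ᵀ
v_3 = (1, 0, 0)ᵀ

Let N = A − (-5)·I. We want v_3 with N^3 v_3 = 0 but N^2 v_3 ≠ 0; then v_{j-1} := N · v_j for j = 3, …, 2.

Pick v_3 = (1, 0, 0)ᵀ.
Then v_2 = N · v_3 = (-4, 8, 6)ᵀ.
Then v_1 = N · v_2 = (2, -4, -4)ᵀ.

Sanity check: (A − (-5)·I) v_1 = (0, 0, 0)ᵀ = 0. ✓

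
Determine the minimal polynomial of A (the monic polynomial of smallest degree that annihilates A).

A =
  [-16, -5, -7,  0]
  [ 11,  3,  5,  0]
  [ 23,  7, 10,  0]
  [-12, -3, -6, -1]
x^3 + 3*x^2 + 3*x + 1

The characteristic polynomial is χ_A(x) = (x + 1)^4, so the eigenvalues are known. The minimal polynomial is
  m_A(x) = Π_λ (x − λ)^{k_λ}
where k_λ is the size of the *largest* Jordan block for λ (equivalently, the smallest k with (A − λI)^k v = 0 for every generalised eigenvector v of λ).

  λ = -1: largest Jordan block has size 3, contributing (x + 1)^3

So m_A(x) = (x + 1)^3 = x^3 + 3*x^2 + 3*x + 1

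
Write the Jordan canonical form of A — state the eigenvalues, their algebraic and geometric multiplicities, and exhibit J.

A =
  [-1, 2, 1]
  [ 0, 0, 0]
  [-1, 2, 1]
J_2(0) ⊕ J_1(0)

The characteristic polynomial is
  det(x·I − A) = x^3

Eigenvalues and multiplicities (the geometric multiplicity of λ is n − rank(A − λI), which equals the number of Jordan blocks for λ):
  λ = 0: algebraic multiplicity = 3, geometric multiplicity = 2

Determining the block sizes for each eigenvalue:
  λ = 0: 2 blocks summing to 3 forces exactly one block of size 2 and the rest size 1 → block sizes [2, 1]

Assembling the blocks gives a Jordan form
J =
  [0, 1, 0]
  [0, 0, 0]
  [0, 0, 0]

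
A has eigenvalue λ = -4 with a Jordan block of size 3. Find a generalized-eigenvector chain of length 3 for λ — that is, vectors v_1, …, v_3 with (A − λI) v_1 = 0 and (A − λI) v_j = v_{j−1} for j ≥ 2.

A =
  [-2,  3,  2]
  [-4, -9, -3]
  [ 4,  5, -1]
A Jordan chain for λ = -4 of length 3:
v_1 = (1, -2, 2)ᵀ
v_2 = (3, -5, 5)ᵀ
v_3 = (0, 1, 0)ᵀ

Let N = A − (-4)·I. We want v_3 with N^3 v_3 = 0 but N^2 v_3 ≠ 0; then v_{j-1} := N · v_j for j = 3, …, 2.

Pick v_3 = (0, 1, 0)ᵀ.
Then v_2 = N · v_3 = (3, -5, 5)ᵀ.
Then v_1 = N · v_2 = (1, -2, 2)ᵀ.

Sanity check: (A − (-4)·I) v_1 = (0, 0, 0)ᵀ = 0. ✓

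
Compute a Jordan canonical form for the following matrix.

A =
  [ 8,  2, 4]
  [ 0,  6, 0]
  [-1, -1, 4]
J_2(6) ⊕ J_1(6)

The characteristic polynomial is
  det(x·I − A) = x^3 - 18*x^2 + 108*x - 216 = (x - 6)^3

Eigenvalues and multiplicities (the geometric multiplicity of λ is n − rank(A − λI), which equals the number of Jordan blocks for λ):
  λ = 6: algebraic multiplicity = 3, geometric multiplicity = 2

Determining the block sizes for each eigenvalue:
  λ = 6: 2 blocks summing to 3 forces exactly one block of size 2 and the rest size 1 → block sizes [2, 1]

Assembling the blocks gives a Jordan form
J =
  [6, 1, 0]
  [0, 6, 0]
  [0, 0, 6]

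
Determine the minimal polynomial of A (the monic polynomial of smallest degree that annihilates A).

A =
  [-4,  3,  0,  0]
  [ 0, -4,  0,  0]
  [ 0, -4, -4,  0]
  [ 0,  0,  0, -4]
x^2 + 8*x + 16

The characteristic polynomial is χ_A(x) = (x + 4)^4, so the eigenvalues are known. The minimal polynomial is
  m_A(x) = Π_λ (x − λ)^{k_λ}
where k_λ is the size of the *largest* Jordan block for λ (equivalently, the smallest k with (A − λI)^k v = 0 for every generalised eigenvector v of λ).

  λ = -4: largest Jordan block has size 2, contributing (x + 4)^2

So m_A(x) = (x + 4)^2 = x^2 + 8*x + 16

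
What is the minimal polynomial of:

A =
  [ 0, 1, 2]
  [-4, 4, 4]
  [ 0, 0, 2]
x^2 - 4*x + 4

The characteristic polynomial is χ_A(x) = (x - 2)^3, so the eigenvalues are known. The minimal polynomial is
  m_A(x) = Π_λ (x − λ)^{k_λ}
where k_λ is the size of the *largest* Jordan block for λ (equivalently, the smallest k with (A − λI)^k v = 0 for every generalised eigenvector v of λ).

  λ = 2: largest Jordan block has size 2, contributing (x − 2)^2

So m_A(x) = (x - 2)^2 = x^2 - 4*x + 4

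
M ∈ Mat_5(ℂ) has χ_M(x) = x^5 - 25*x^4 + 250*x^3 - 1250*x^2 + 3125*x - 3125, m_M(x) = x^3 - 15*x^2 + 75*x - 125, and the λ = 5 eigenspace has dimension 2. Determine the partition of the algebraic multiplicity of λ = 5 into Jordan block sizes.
Block sizes for λ = 5: [3, 2]

Step 1 — from the characteristic polynomial, algebraic multiplicity of λ = 5 is 5. From dim ker(M − (5)·I) = 2, there are exactly 2 Jordan blocks for λ = 5.
Step 2 — from the minimal polynomial, the factor (x − 5)^3 tells us the largest block for λ = 5 has size 3.
Step 3 — with total size 5, 2 blocks, and largest block 3, the block sizes (in nonincreasing order) are [3, 2].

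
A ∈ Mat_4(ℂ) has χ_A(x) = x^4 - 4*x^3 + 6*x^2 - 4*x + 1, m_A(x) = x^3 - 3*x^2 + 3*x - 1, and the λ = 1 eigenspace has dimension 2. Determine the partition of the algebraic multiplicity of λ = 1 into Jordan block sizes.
Block sizes for λ = 1: [3, 1]

Step 1 — from the characteristic polynomial, algebraic multiplicity of λ = 1 is 4. From dim ker(A − (1)·I) = 2, there are exactly 2 Jordan blocks for λ = 1.
Step 2 — from the minimal polynomial, the factor (x − 1)^3 tells us the largest block for λ = 1 has size 3.
Step 3 — with total size 4, 2 blocks, and largest block 3, the block sizes (in nonincreasing order) are [3, 1].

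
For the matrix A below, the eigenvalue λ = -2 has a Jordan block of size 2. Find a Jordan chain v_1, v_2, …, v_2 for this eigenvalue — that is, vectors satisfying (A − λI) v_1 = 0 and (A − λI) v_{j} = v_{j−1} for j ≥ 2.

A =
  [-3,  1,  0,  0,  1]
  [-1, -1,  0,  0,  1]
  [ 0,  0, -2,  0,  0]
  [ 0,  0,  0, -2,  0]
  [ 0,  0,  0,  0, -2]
A Jordan chain for λ = -2 of length 2:
v_1 = (-1, -1, 0, 0, 0)ᵀ
v_2 = (1, 0, 0, 0, 0)ᵀ

Let N = A − (-2)·I. We want v_2 with N^2 v_2 = 0 but N^1 v_2 ≠ 0; then v_{j-1} := N · v_j for j = 2, …, 2.

Pick v_2 = (1, 0, 0, 0, 0)ᵀ.
Then v_1 = N · v_2 = (-1, -1, 0, 0, 0)ᵀ.

Sanity check: (A − (-2)·I) v_1 = (0, 0, 0, 0, 0)ᵀ = 0. ✓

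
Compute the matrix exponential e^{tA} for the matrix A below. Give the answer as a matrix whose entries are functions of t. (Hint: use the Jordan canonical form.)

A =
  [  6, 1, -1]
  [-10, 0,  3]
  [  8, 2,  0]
e^{tA} =
  [-t^2*exp(2*t) + 4*t*exp(2*t) + exp(2*t), t*exp(2*t), t^2*exp(2*t)/2 - t*exp(2*t)]
  [2*t^2*exp(2*t) - 10*t*exp(2*t), -2*t*exp(2*t) + exp(2*t), -t^2*exp(2*t) + 3*t*exp(2*t)]
  [-2*t^2*exp(2*t) + 8*t*exp(2*t), 2*t*exp(2*t), t^2*exp(2*t) - 2*t*exp(2*t) + exp(2*t)]

Strategy: write A = P · J · P⁻¹ where J is a Jordan canonical form, so e^{tA} = P · e^{tJ} · P⁻¹, and e^{tJ} can be computed block-by-block.

A has Jordan form
J =
  [2, 1, 0]
  [0, 2, 1]
  [0, 0, 2]
(up to reordering of blocks).

Per-block formulas:
  For a 3×3 Jordan block J_3(2): exp(t · J_3(2)) = e^(2t)·(I + t·N + (t^2/2)·N^2), where N is the 3×3 nilpotent shift.

After assembling e^{tJ} and conjugating by P, we get:

e^{tA} =
  [-t^2*exp(2*t) + 4*t*exp(2*t) + exp(2*t), t*exp(2*t), t^2*exp(2*t)/2 - t*exp(2*t)]
  [2*t^2*exp(2*t) - 10*t*exp(2*t), -2*t*exp(2*t) + exp(2*t), -t^2*exp(2*t) + 3*t*exp(2*t)]
  [-2*t^2*exp(2*t) + 8*t*exp(2*t), 2*t*exp(2*t), t^2*exp(2*t) - 2*t*exp(2*t) + exp(2*t)]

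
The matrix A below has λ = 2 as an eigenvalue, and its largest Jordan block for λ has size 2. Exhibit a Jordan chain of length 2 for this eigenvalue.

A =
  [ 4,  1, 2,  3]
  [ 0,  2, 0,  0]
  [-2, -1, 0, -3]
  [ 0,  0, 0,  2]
A Jordan chain for λ = 2 of length 2:
v_1 = (2, 0, -2, 0)ᵀ
v_2 = (1, 0, 0, 0)ᵀ

Let N = A − (2)·I. We want v_2 with N^2 v_2 = 0 but N^1 v_2 ≠ 0; then v_{j-1} := N · v_j for j = 2, …, 2.

Pick v_2 = (1, 0, 0, 0)ᵀ.
Then v_1 = N · v_2 = (2, 0, -2, 0)ᵀ.

Sanity check: (A − (2)·I) v_1 = (0, 0, 0, 0)ᵀ = 0. ✓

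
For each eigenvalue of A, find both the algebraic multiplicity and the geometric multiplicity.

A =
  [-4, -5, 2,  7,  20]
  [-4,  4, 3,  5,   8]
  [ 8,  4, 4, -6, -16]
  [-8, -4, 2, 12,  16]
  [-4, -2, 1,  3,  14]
λ = 6: alg = 5, geom = 3

Step 1 — factor the characteristic polynomial to read off the algebraic multiplicities:
  χ_A(x) = (x - 6)^5

Step 2 — compute geometric multiplicities via the rank-nullity identity g(λ) = n − rank(A − λI):
  rank(A − (6)·I) = 2, so dim ker(A − (6)·I) = n − 2 = 3

Summary:
  λ = 6: algebraic multiplicity = 5, geometric multiplicity = 3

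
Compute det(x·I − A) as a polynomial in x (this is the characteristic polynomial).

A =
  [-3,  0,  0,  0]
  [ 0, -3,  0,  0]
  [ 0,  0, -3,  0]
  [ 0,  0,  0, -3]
x^4 + 12*x^3 + 54*x^2 + 108*x + 81

Expanding det(x·I − A) (e.g. by cofactor expansion or by noting that A is similar to its Jordan form J, which has the same characteristic polynomial as A) gives
  χ_A(x) = x^4 + 12*x^3 + 54*x^2 + 108*x + 81
which factors as (x + 3)^4. The eigenvalues (with algebraic multiplicities) are λ = -3 with multiplicity 4.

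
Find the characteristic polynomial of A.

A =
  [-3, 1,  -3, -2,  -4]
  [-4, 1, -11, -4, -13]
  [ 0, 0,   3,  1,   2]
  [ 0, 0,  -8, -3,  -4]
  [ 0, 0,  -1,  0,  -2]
x^5 + 4*x^4 + 6*x^3 + 4*x^2 + x

Expanding det(x·I − A) (e.g. by cofactor expansion or by noting that A is similar to its Jordan form J, which has the same characteristic polynomial as A) gives
  χ_A(x) = x^5 + 4*x^4 + 6*x^3 + 4*x^2 + x
which factors as x*(x + 1)^4. The eigenvalues (with algebraic multiplicities) are λ = -1 with multiplicity 4, λ = 0 with multiplicity 1.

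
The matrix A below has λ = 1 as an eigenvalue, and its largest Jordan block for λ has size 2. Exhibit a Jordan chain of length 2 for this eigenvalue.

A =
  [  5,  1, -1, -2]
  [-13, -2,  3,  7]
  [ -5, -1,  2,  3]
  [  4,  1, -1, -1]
A Jordan chain for λ = 1 of length 2:
v_1 = (4, -13, -5, 4)ᵀ
v_2 = (1, 0, 0, 0)ᵀ

Let N = A − (1)·I. We want v_2 with N^2 v_2 = 0 but N^1 v_2 ≠ 0; then v_{j-1} := N · v_j for j = 2, …, 2.

Pick v_2 = (1, 0, 0, 0)ᵀ.
Then v_1 = N · v_2 = (4, -13, -5, 4)ᵀ.

Sanity check: (A − (1)·I) v_1 = (0, 0, 0, 0)ᵀ = 0. ✓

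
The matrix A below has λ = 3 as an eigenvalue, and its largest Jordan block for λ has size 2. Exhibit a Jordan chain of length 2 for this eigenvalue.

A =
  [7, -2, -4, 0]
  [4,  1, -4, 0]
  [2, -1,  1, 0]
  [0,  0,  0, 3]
A Jordan chain for λ = 3 of length 2:
v_1 = (4, 4, 2, 0)ᵀ
v_2 = (1, 0, 0, 0)ᵀ

Let N = A − (3)·I. We want v_2 with N^2 v_2 = 0 but N^1 v_2 ≠ 0; then v_{j-1} := N · v_j for j = 2, …, 2.

Pick v_2 = (1, 0, 0, 0)ᵀ.
Then v_1 = N · v_2 = (4, 4, 2, 0)ᵀ.

Sanity check: (A − (3)·I) v_1 = (0, 0, 0, 0)ᵀ = 0. ✓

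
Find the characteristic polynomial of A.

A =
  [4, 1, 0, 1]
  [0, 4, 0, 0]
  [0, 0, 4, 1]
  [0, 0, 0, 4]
x^4 - 16*x^3 + 96*x^2 - 256*x + 256

Expanding det(x·I − A) (e.g. by cofactor expansion or by noting that A is similar to its Jordan form J, which has the same characteristic polynomial as A) gives
  χ_A(x) = x^4 - 16*x^3 + 96*x^2 - 256*x + 256
which factors as (x - 4)^4. The eigenvalues (with algebraic multiplicities) are λ = 4 with multiplicity 4.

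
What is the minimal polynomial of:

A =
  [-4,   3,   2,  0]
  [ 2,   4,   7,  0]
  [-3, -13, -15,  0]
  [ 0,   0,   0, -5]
x^3 + 15*x^2 + 75*x + 125

The characteristic polynomial is χ_A(x) = (x + 5)^4, so the eigenvalues are known. The minimal polynomial is
  m_A(x) = Π_λ (x − λ)^{k_λ}
where k_λ is the size of the *largest* Jordan block for λ (equivalently, the smallest k with (A − λI)^k v = 0 for every generalised eigenvector v of λ).

  λ = -5: largest Jordan block has size 3, contributing (x + 5)^3

So m_A(x) = (x + 5)^3 = x^3 + 15*x^2 + 75*x + 125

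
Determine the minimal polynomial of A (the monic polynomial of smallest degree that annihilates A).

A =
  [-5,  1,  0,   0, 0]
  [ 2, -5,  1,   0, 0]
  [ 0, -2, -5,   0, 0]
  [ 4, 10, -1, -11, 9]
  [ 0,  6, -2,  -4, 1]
x^3 + 15*x^2 + 75*x + 125

The characteristic polynomial is χ_A(x) = (x + 5)^5, so the eigenvalues are known. The minimal polynomial is
  m_A(x) = Π_λ (x − λ)^{k_λ}
where k_λ is the size of the *largest* Jordan block for λ (equivalently, the smallest k with (A − λI)^k v = 0 for every generalised eigenvector v of λ).

  λ = -5: largest Jordan block has size 3, contributing (x + 5)^3

So m_A(x) = (x + 5)^3 = x^3 + 15*x^2 + 75*x + 125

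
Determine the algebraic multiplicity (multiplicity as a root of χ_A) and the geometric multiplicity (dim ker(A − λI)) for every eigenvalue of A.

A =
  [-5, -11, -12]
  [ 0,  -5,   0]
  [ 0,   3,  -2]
λ = -5: alg = 2, geom = 1; λ = -2: alg = 1, geom = 1

Step 1 — factor the characteristic polynomial to read off the algebraic multiplicities:
  χ_A(x) = (x + 2)*(x + 5)^2

Step 2 — compute geometric multiplicities via the rank-nullity identity g(λ) = n − rank(A − λI):
  rank(A − (-5)·I) = 2, so dim ker(A − (-5)·I) = n − 2 = 1
  rank(A − (-2)·I) = 2, so dim ker(A − (-2)·I) = n − 2 = 1

Summary:
  λ = -5: algebraic multiplicity = 2, geometric multiplicity = 1
  λ = -2: algebraic multiplicity = 1, geometric multiplicity = 1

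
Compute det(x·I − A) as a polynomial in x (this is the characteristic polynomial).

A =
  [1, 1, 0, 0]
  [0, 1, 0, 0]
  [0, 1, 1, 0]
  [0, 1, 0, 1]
x^4 - 4*x^3 + 6*x^2 - 4*x + 1

Expanding det(x·I − A) (e.g. by cofactor expansion or by noting that A is similar to its Jordan form J, which has the same characteristic polynomial as A) gives
  χ_A(x) = x^4 - 4*x^3 + 6*x^2 - 4*x + 1
which factors as (x - 1)^4. The eigenvalues (with algebraic multiplicities) are λ = 1 with multiplicity 4.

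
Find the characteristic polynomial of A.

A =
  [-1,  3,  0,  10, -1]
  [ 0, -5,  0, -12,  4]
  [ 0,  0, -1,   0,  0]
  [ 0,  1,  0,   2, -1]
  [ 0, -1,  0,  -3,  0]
x^5 + 5*x^4 + 10*x^3 + 10*x^2 + 5*x + 1

Expanding det(x·I − A) (e.g. by cofactor expansion or by noting that A is similar to its Jordan form J, which has the same characteristic polynomial as A) gives
  χ_A(x) = x^5 + 5*x^4 + 10*x^3 + 10*x^2 + 5*x + 1
which factors as (x + 1)^5. The eigenvalues (with algebraic multiplicities) are λ = -1 with multiplicity 5.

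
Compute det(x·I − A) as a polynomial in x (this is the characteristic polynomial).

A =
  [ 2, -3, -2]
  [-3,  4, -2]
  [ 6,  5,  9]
x^3 - 15*x^2 + 75*x - 125

Expanding det(x·I − A) (e.g. by cofactor expansion or by noting that A is similar to its Jordan form J, which has the same characteristic polynomial as A) gives
  χ_A(x) = x^3 - 15*x^2 + 75*x - 125
which factors as (x - 5)^3. The eigenvalues (with algebraic multiplicities) are λ = 5 with multiplicity 3.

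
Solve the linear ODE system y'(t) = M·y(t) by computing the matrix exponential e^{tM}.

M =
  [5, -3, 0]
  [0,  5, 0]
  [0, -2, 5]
e^{tM} =
  [exp(5*t), -3*t*exp(5*t), 0]
  [0, exp(5*t), 0]
  [0, -2*t*exp(5*t), exp(5*t)]

Strategy: write M = P · J · P⁻¹ where J is a Jordan canonical form, so e^{tM} = P · e^{tJ} · P⁻¹, and e^{tJ} can be computed block-by-block.

M has Jordan form
J =
  [5, 1, 0]
  [0, 5, 0]
  [0, 0, 5]
(up to reordering of blocks).

Per-block formulas:
  For a 1×1 block at λ = 5: exp(t · [5]) = [e^(5t)].
  For a 2×2 Jordan block J_2(5): exp(t · J_2(5)) = e^(5t)·(I + t·N), where N is the 2×2 nilpotent shift.

After assembling e^{tJ} and conjugating by P, we get:

e^{tM} =
  [exp(5*t), -3*t*exp(5*t), 0]
  [0, exp(5*t), 0]
  [0, -2*t*exp(5*t), exp(5*t)]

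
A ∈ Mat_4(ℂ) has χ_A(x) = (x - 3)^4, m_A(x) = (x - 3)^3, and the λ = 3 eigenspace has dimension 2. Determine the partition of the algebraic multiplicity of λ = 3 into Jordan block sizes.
Block sizes for λ = 3: [3, 1]

Step 1 — from the characteristic polynomial, algebraic multiplicity of λ = 3 is 4. From dim ker(A − (3)·I) = 2, there are exactly 2 Jordan blocks for λ = 3.
Step 2 — from the minimal polynomial, the factor (x − 3)^3 tells us the largest block for λ = 3 has size 3.
Step 3 — with total size 4, 2 blocks, and largest block 3, the block sizes (in nonincreasing order) are [3, 1].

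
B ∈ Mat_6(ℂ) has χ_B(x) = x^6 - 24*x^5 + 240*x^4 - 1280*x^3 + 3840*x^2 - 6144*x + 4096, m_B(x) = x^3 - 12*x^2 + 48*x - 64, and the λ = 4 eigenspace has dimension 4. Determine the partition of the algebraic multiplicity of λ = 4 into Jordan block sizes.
Block sizes for λ = 4: [3, 1, 1, 1]

Step 1 — from the characteristic polynomial, algebraic multiplicity of λ = 4 is 6. From dim ker(B − (4)·I) = 4, there are exactly 4 Jordan blocks for λ = 4.
Step 2 — from the minimal polynomial, the factor (x − 4)^3 tells us the largest block for λ = 4 has size 3.
Step 3 — with total size 6, 4 blocks, and largest block 3, the block sizes (in nonincreasing order) are [3, 1, 1, 1].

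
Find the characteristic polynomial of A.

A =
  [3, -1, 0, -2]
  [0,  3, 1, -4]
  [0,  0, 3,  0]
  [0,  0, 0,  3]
x^4 - 12*x^3 + 54*x^2 - 108*x + 81

Expanding det(x·I − A) (e.g. by cofactor expansion or by noting that A is similar to its Jordan form J, which has the same characteristic polynomial as A) gives
  χ_A(x) = x^4 - 12*x^3 + 54*x^2 - 108*x + 81
which factors as (x - 3)^4. The eigenvalues (with algebraic multiplicities) are λ = 3 with multiplicity 4.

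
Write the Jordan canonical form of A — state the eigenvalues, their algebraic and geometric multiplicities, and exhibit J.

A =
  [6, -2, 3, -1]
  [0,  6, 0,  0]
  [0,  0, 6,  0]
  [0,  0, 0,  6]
J_2(6) ⊕ J_1(6) ⊕ J_1(6)

The characteristic polynomial is
  det(x·I − A) = x^4 - 24*x^3 + 216*x^2 - 864*x + 1296 = (x - 6)^4

Eigenvalues and multiplicities (the geometric multiplicity of λ is n − rank(A − λI), which equals the number of Jordan blocks for λ):
  λ = 6: algebraic multiplicity = 4, geometric multiplicity = 3

Determining the block sizes for each eigenvalue:
  λ = 6: 3 blocks summing to 4 forces exactly one block of size 2 and the rest size 1 → block sizes [2, 1, 1]

Assembling the blocks gives a Jordan form
J =
  [6, 1, 0, 0]
  [0, 6, 0, 0]
  [0, 0, 6, 0]
  [0, 0, 0, 6]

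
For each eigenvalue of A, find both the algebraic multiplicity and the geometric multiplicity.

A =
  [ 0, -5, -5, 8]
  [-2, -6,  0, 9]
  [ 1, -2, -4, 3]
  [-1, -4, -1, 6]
λ = -1: alg = 4, geom = 2

Step 1 — factor the characteristic polynomial to read off the algebraic multiplicities:
  χ_A(x) = (x + 1)^4

Step 2 — compute geometric multiplicities via the rank-nullity identity g(λ) = n − rank(A − λI):
  rank(A − (-1)·I) = 2, so dim ker(A − (-1)·I) = n − 2 = 2

Summary:
  λ = -1: algebraic multiplicity = 4, geometric multiplicity = 2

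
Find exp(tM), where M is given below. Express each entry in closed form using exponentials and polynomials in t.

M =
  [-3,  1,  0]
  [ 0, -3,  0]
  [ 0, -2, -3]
e^{tM} =
  [exp(-3*t), t*exp(-3*t), 0]
  [0, exp(-3*t), 0]
  [0, -2*t*exp(-3*t), exp(-3*t)]

Strategy: write M = P · J · P⁻¹ where J is a Jordan canonical form, so e^{tM} = P · e^{tJ} · P⁻¹, and e^{tJ} can be computed block-by-block.

M has Jordan form
J =
  [-3,  1,  0]
  [ 0, -3,  0]
  [ 0,  0, -3]
(up to reordering of blocks).

Per-block formulas:
  For a 1×1 block at λ = -3: exp(t · [-3]) = [e^(-3t)].
  For a 2×2 Jordan block J_2(-3): exp(t · J_2(-3)) = e^(-3t)·(I + t·N), where N is the 2×2 nilpotent shift.

After assembling e^{tJ} and conjugating by P, we get:

e^{tM} =
  [exp(-3*t), t*exp(-3*t), 0]
  [0, exp(-3*t), 0]
  [0, -2*t*exp(-3*t), exp(-3*t)]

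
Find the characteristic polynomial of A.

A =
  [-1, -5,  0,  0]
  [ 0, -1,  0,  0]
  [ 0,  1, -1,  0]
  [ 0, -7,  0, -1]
x^4 + 4*x^3 + 6*x^2 + 4*x + 1

Expanding det(x·I − A) (e.g. by cofactor expansion or by noting that A is similar to its Jordan form J, which has the same characteristic polynomial as A) gives
  χ_A(x) = x^4 + 4*x^3 + 6*x^2 + 4*x + 1
which factors as (x + 1)^4. The eigenvalues (with algebraic multiplicities) are λ = -1 with multiplicity 4.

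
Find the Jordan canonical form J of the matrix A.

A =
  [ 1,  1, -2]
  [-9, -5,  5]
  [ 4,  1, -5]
J_3(-3)

The characteristic polynomial is
  det(x·I − A) = x^3 + 9*x^2 + 27*x + 27 = (x + 3)^3

Eigenvalues and multiplicities (the geometric multiplicity of λ is n − rank(A − λI), which equals the number of Jordan blocks for λ):
  λ = -3: algebraic multiplicity = 3, geometric multiplicity = 1

Determining the block sizes for each eigenvalue:
  λ = -3: one block (gm = 1), so the single block has size am = 3 → block sizes [3]

Assembling the blocks gives a Jordan form
J =
  [-3,  1,  0]
  [ 0, -3,  1]
  [ 0,  0, -3]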